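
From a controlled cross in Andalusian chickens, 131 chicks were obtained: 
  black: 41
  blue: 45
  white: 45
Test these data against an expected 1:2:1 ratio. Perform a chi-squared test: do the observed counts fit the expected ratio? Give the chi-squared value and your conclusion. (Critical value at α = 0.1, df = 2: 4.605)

Expected counts for N = 131 under a 1:2:1 ratio (total parts = 4):
  black: 131 × 1/4 = 32.75
  blue: 131 × 2/4 = 65.5
  white: 131 × 1/4 = 32.75
χ² = Σ (O − E)² / E
  black: (41 − 32.75)² / 32.75 = 2.0782
  blue: (45 − 65.5)² / 65.5 = 6.4160
  white: (45 − 32.75)² / 32.75 = 4.5821
χ² = 2.0782 + 6.4160 + 4.5821 = 13.0763 ≈ 13.076
Degrees of freedom = 3 − 1 = 2; critical value at α = 0.1 is 4.605.
Since 13.076 > 4.605, we reject the null hypothesis — the data do not fit the 1:2:1 ratio.

13.076; not consistent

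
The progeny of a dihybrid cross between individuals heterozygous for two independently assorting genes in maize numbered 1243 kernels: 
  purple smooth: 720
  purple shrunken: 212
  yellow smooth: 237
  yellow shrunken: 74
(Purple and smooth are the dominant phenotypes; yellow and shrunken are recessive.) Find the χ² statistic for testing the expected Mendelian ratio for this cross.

2.765

A dihybrid F₂ with independent assortment and complete dominance at both loci gives a 9:3:3:1 phenotypic ratio.
Expected counts for N = 1243 under a 9:3:3:1 ratio (total parts = 16):
  purple smooth: 1243 × 9/16 = 699.1875
  purple shrunken: 1243 × 3/16 = 233.0625
  yellow smooth: 1243 × 3/16 = 233.0625
  yellow shrunken: 1243 × 1/16 = 77.6875
χ² = Σ (O − E)² / E
  purple smooth: (720 − 699.1875)² / 699.1875 = 0.6195
  purple shrunken: (212 − 233.0625)² / 233.0625 = 1.9035
  yellow smooth: (237 − 233.0625)² / 233.0625 = 0.0665
  yellow shrunken: (74 − 77.6875)² / 77.6875 = 0.1750
χ² = 0.6195 + 1.9035 + 0.0665 + 0.1750 = 2.7645 ≈ 2.765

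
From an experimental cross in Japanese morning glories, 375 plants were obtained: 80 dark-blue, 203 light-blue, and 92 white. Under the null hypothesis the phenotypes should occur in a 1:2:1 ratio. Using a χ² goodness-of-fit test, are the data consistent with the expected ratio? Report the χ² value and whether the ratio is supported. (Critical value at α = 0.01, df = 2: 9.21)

3.331; consistent

Total ratio parts = 4. Expected numbers out of 375:
  dark-blue: 375 × 1/4 = 93.75
  light-blue: 375 × 2/4 = 187.5
  white: 375 × 1/4 = 93.75
χ² = Σ (O − E)² / E
  dark-blue: (80 − 93.75)² / 93.75 = 2.0167
  light-blue: (203 − 187.5)² / 187.5 = 1.2813
  white: (92 − 93.75)² / 93.75 = 0.0327
χ² = 2.0167 + 1.2813 + 0.0327 = 3.3307 ≈ 3.331
Degrees of freedom = 3 − 1 = 2; critical value at α = 0.01 is 9.21.
Since 3.331 < 9.21, we fail to reject the null hypothesis — the data are consistent with the 1:2:1 ratio.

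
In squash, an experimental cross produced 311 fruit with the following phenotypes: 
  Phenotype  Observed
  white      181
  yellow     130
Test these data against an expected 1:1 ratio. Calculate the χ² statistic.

8.363

Under the 1:1 hypothesis (Σ ratio = 2, N = 311):
  white: 311 × 1/2 = 155.5
  yellow: 311 × 1/2 = 155.5
χ² = Σ (O − E)² / E
  white: (181 − 155.5)² / 155.5 = 4.1817
  yellow: (130 − 155.5)² / 155.5 = 4.1817
χ² = 4.1817 + 4.1817 = 8.3634 ≈ 8.363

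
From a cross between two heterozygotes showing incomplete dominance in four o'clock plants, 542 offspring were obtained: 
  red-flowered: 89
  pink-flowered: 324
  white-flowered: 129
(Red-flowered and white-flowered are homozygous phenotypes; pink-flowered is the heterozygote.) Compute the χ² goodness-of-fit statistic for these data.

26.635

With incomplete dominance, a heterozygote × heterozygote cross gives a 1:2:1 phenotypic ratio.
The 1:2:1 ratio has 4 parts, so with N = 542 the expected counts are:
  red-flowered: 542 × 1/4 = 135.5
  pink-flowered: 542 × 2/4 = 271
  white-flowered: 542 × 1/4 = 135.5
χ² = Σ (O − E)² / E
  red-flowered: (89 − 135.5)² / 135.5 = 15.9576
  pink-flowered: (324 − 271)² / 271 = 10.3653
  white-flowered: (129 − 135.5)² / 135.5 = 0.3118
χ² = 15.9576 + 10.3653 + 0.3118 = 26.6347 ≈ 26.635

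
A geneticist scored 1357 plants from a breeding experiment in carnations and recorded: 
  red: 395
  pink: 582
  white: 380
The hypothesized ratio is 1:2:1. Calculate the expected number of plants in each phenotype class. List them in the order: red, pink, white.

339.25, 678.5, 339.25

The 1:2:1 ratio has 4 parts, so with N = 1357 the expected counts are:
  red: 1357 × 1/4 = 339.25
  pink: 1357 × 2/4 = 678.5
  white: 1357 × 1/4 = 339.25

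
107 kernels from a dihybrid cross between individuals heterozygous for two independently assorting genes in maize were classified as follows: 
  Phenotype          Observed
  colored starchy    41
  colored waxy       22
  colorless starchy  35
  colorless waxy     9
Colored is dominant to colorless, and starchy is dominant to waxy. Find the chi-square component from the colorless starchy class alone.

11.122

A dihybrid F₂ with independent assortment and complete dominance at both loci gives a 9:3:3:1 phenotypic ratio.
Expected counts for N = 107 under a 9:3:3:1 ratio (total parts = 16):
  colored starchy: 107 × 9/16 = 60.1875
  colored waxy: 107 × 3/16 = 20.0625
  colorless starchy: 107 × 3/16 = 20.0625
  colorless waxy: 107 × 1/16 = 6.6875
Contribution of colorless starchy: (35 − 20.0625)² / 20.0625 = 11.1217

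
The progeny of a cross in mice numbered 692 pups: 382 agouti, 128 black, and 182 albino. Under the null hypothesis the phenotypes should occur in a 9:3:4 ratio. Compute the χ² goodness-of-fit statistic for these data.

Total ratio parts = 16. Expected numbers out of 692:
  agouti: 692 × 9/16 = 389.25
  black: 692 × 3/16 = 129.75
  albino: 692 × 4/16 = 173
χ² = Σ (O − E)² / E
  agouti: (382 − 389.25)² / 389.25 = 0.1350
  black: (128 − 129.75)² / 129.75 = 0.0236
  albino: (182 − 173)² / 173 = 0.4682
χ² = 0.1350 + 0.0236 + 0.4682 = 0.6268 ≈ 0.627

0.627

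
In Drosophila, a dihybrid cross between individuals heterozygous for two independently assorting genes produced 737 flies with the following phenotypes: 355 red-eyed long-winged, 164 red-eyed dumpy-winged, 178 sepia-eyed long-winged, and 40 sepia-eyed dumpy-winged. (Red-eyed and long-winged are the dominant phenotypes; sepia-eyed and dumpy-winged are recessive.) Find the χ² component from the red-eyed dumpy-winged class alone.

4.822

A dihybrid F₂ with independent assortment and complete dominance at both loci gives a 9:3:3:1 phenotypic ratio.
The 9:3:3:1 ratio has 16 parts, so with N = 737 the expected counts are:
  red-eyed long-winged: 737 × 9/16 = 414.5625
  red-eyed dumpy-winged: 737 × 3/16 = 138.1875
  sepia-eyed long-winged: 737 × 3/16 = 138.1875
  sepia-eyed dumpy-winged: 737 × 1/16 = 46.0625
Contribution of red-eyed dumpy-winged: (164 − 138.1875)² / 138.1875 = 4.8216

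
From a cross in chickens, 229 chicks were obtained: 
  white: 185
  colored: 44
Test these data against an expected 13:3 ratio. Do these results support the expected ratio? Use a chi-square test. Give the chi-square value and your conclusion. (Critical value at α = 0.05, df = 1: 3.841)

Under the 13:3 hypothesis (Σ ratio = 16, N = 229):
  white: 229 × 13/16 = 186.0625
  colored: 229 × 3/16 = 42.9375
χ² = Σ (O − E)² / E
  white: (185 − 186.0625)² / 186.0625 = 0.0061
  colored: (44 − 42.9375)² / 42.9375 = 0.0263
χ² = 0.0061 + 0.0263 = 0.0324 ≈ 0.032
Degrees of freedom = 2 − 1 = 1; critical value at α = 0.05 is 3.841.
Since 0.032 < 3.841, we fail to reject the null hypothesis — the data are consistent with the 13:3 ratio.

0.032; consistent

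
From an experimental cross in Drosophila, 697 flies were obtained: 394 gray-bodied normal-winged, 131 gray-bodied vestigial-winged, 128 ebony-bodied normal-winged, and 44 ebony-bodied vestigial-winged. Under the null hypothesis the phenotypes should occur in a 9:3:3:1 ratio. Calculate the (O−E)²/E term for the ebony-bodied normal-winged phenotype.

Under the 9:3:3:1 hypothesis (Σ ratio = 16, N = 697):
  gray-bodied normal-winged: 697 × 9/16 = 392.0625
  gray-bodied vestigial-winged: 697 × 3/16 = 130.6875
  ebony-bodied normal-winged: 697 × 3/16 = 130.6875
  ebony-bodied vestigial-winged: 697 × 1/16 = 43.5625
Contribution of ebony-bodied normal-winged: (128 − 130.6875)² / 130.6875 = 0.0553

0.055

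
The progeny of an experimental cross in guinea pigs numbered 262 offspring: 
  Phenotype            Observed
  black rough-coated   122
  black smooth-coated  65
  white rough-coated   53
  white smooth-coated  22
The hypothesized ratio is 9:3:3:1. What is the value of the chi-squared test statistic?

Under the 9:3:3:1 hypothesis (Σ ratio = 16, N = 262):
  black rough-coated: 262 × 9/16 = 147.375
  black smooth-coated: 262 × 3/16 = 49.125
  white rough-coated: 262 × 3/16 = 49.125
  white smooth-coated: 262 × 1/16 = 16.375
χ² = Σ (O − E)² / E
  black rough-coated: (122 − 147.375)² / 147.375 = 4.3691
  black smooth-coated: (65 − 49.125)² / 49.125 = 5.1301
  white rough-coated: (53 − 49.125)² / 49.125 = 0.3057
  white smooth-coated: (22 − 16.375)² / 16.375 = 1.9323
χ² = 4.3691 + 5.1301 + 0.3057 + 1.9323 = 11.7372 ≈ 11.737

11.737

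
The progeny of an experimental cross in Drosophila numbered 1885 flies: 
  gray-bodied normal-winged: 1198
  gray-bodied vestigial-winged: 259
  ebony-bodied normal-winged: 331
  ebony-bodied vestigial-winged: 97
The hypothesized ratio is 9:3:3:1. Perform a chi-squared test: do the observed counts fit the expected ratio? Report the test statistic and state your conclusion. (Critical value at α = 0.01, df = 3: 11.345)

Total ratio parts = 16. Expected numbers out of 1885:
  gray-bodied normal-winged: 1885 × 9/16 = 1060.3125
  gray-bodied vestigial-winged: 1885 × 3/16 = 353.4375
  ebony-bodied normal-winged: 1885 × 3/16 = 353.4375
  ebony-bodied vestigial-winged: 1885 × 1/16 = 117.8125
χ² = Σ (O − E)² / E
  gray-bodied normal-winged: (1198 − 1060.3125)² / 1060.3125 = 17.8795
  gray-bodied vestigial-winged: (259 − 353.4375)² / 353.4375 = 25.2334
  ebony-bodied normal-winged: (331 − 353.4375)² / 353.4375 = 1.4244
  ebony-bodied vestigial-winged: (97 − 117.8125)² / 117.8125 = 3.6767
χ² = 17.8795 + 25.2334 + 1.4244 + 3.6767 = 48.214
Degrees of freedom = 4 − 1 = 3; critical value at α = 0.01 is 11.345.
Since 48.214 > 11.345, we reject the null hypothesis — the data do not fit the 9:3:3:1 ratio.

48.214; not consistent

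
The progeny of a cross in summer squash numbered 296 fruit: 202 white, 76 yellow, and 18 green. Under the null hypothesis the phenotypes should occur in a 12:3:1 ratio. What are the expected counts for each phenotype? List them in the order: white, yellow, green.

222, 55.5, 18.5

Under the 12:3:1 hypothesis (Σ ratio = 16, N = 296):
  white: 296 × 12/16 = 222
  yellow: 296 × 3/16 = 55.5
  green: 296 × 1/16 = 18.5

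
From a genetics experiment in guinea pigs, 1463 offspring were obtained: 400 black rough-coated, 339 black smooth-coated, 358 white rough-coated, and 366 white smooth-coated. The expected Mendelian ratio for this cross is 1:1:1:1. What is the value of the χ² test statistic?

Expected counts for N = 1463 under a 1:1:1:1 ratio (total parts = 4):
  black rough-coated: 1463 × 1/4 = 365.75
  black smooth-coated: 1463 × 1/4 = 365.75
  white rough-coated: 1463 × 1/4 = 365.75
  white smooth-coated: 1463 × 1/4 = 365.75
χ² = Σ (O − E)² / E
  black rough-coated: (400 − 365.75)² / 365.75 = 3.2073
  black smooth-coated: (339 − 365.75)² / 365.75 = 1.9564
  white rough-coated: (358 − 365.75)² / 365.75 = 0.1642
  white smooth-coated: (366 − 365.75)² / 365.75 = 0.0002
χ² = 3.2073 + 1.9564 + 0.1642 + 0.0002 = 5.3281 ≈ 5.328

5.328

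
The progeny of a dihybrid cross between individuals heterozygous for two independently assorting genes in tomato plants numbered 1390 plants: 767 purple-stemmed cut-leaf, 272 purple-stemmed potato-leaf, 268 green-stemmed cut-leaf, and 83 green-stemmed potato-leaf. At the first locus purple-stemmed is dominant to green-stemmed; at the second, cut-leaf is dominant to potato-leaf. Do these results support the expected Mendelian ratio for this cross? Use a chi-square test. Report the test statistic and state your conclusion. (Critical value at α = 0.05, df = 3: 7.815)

1.161; consistent

A dihybrid F₂ with independent assortment and complete dominance at both loci gives a 9:3:3:1 phenotypic ratio.
Total ratio parts = 16. Expected numbers out of 1390:
  purple-stemmed cut-leaf: 1390 × 9/16 = 781.875
  purple-stemmed potato-leaf: 1390 × 3/16 = 260.625
  green-stemmed cut-leaf: 1390 × 3/16 = 260.625
  green-stemmed potato-leaf: 1390 × 1/16 = 86.875
χ² = Σ (O − E)² / E
  purple-stemmed cut-leaf: (767 − 781.875)² / 781.875 = 0.2830
  purple-stemmed potato-leaf: (272 − 260.625)² / 260.625 = 0.4965
  green-stemmed cut-leaf: (268 − 260.625)² / 260.625 = 0.2087
  green-stemmed potato-leaf: (83 − 86.875)² / 86.875 = 0.1728
χ² = 0.2830 + 0.4965 + 0.2087 + 0.1728 = 1.161
Degrees of freedom = 4 − 1 = 3; critical value at α = 0.05 is 7.815.
Since 1.161 < 7.815, we fail to reject the null hypothesis — the data are consistent with the 9:3:3:1 ratio.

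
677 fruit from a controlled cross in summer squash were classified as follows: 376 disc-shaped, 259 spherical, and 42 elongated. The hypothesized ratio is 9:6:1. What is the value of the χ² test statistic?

0.167

Under the 9:6:1 hypothesis (Σ ratio = 16, N = 677):
  disc-shaped: 677 × 9/16 = 380.8125
  spherical: 677 × 6/16 = 253.875
  elongated: 677 × 1/16 = 42.3125
χ² = Σ (O − E)² / E
  disc-shaped: (376 − 380.8125)² / 380.8125 = 0.0608
  spherical: (259 − 253.875)² / 253.875 = 0.1035
  elongated: (42 − 42.3125)² / 42.3125 = 0.0023
χ² = 0.0608 + 0.1035 + 0.0023 = 0.1666 ≈ 0.167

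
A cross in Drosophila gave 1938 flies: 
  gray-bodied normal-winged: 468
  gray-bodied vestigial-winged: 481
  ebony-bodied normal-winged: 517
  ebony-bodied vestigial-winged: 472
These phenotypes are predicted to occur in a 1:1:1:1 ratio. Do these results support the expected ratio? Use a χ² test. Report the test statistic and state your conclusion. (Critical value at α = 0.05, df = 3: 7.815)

The 1:1:1:1 ratio has 4 parts, so with N = 1938 the expected counts are:
  gray-bodied normal-winged: 1938 × 1/4 = 484.5
  gray-bodied vestigial-winged: 1938 × 1/4 = 484.5
  ebony-bodied normal-winged: 1938 × 1/4 = 484.5
  ebony-bodied vestigial-winged: 1938 × 1/4 = 484.5
χ² = Σ (O − E)² / E
  gray-bodied normal-winged: (468 − 484.5)² / 484.5 = 0.5619
  gray-bodied vestigial-winged: (481 − 484.5)² / 484.5 = 0.0253
  ebony-bodied normal-winged: (517 − 484.5)² / 484.5 = 2.1801
  ebony-bodied vestigial-winged: (472 − 484.5)² / 484.5 = 0.3225
χ² = 0.5619 + 0.0253 + 2.1801 + 0.3225 = 3.0898 ≈ 3.090
Degrees of freedom = 4 − 1 = 3; critical value at α = 0.05 is 7.815.
Since 3.090 < 7.815, we fail to reject the null hypothesis — the data are consistent with the 1:1:1:1 ratio.

3.090; consistent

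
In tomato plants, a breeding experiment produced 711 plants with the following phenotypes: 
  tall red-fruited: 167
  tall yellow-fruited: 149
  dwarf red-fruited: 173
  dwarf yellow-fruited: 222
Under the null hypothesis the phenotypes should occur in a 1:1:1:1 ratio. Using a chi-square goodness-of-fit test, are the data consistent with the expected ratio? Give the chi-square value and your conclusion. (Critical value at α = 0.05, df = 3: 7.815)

Total ratio parts = 4. Expected numbers out of 711:
  tall red-fruited: 711 × 1/4 = 177.75
  tall yellow-fruited: 711 × 1/4 = 177.75
  dwarf red-fruited: 711 × 1/4 = 177.75
  dwarf yellow-fruited: 711 × 1/4 = 177.75
χ² = Σ (O − E)² / E
  tall red-fruited: (167 − 177.75)² / 177.75 = 0.6501
  tall yellow-fruited: (149 − 177.75)² / 177.75 = 4.6501
  dwarf red-fruited: (173 − 177.75)² / 177.75 = 0.1269
  dwarf yellow-fruited: (222 − 177.75)² / 177.75 = 11.0158
χ² = 0.6501 + 4.6501 + 0.1269 + 11.0158 = 16.4429 ≈ 16.443
Degrees of freedom = 4 − 1 = 3; critical value at α = 0.05 is 7.815.
Since 16.443 > 7.815, we reject the null hypothesis — the data do not fit the 1:1:1:1 ratio.

16.443; not consistent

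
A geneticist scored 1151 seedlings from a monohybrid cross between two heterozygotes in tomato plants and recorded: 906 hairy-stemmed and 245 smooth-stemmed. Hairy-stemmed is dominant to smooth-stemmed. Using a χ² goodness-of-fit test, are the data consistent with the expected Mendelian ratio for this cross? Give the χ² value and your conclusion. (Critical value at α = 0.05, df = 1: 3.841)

For a monohybrid cross between heterozygotes with complete dominance, the expected phenotypic ratio is 3:1.
The 3:1 ratio has 4 parts, so with N = 1151 the expected counts are:
  hairy-stemmed: 1151 × 3/4 = 863.25
  smooth-stemmed: 1151 × 1/4 = 287.75
χ² = Σ (O − E)² / E
  hairy-stemmed: (906 − 863.25)² / 863.25 = 2.1171
  smooth-stemmed: (245 − 287.75)² / 287.75 = 6.3512
χ² = 2.1171 + 6.3512 = 8.4683 ≈ 8.468
Degrees of freedom = 2 − 1 = 1; critical value at α = 0.05 is 3.841.
Since 8.468 > 3.841, we reject the null hypothesis — the data do not fit the 3:1 ratio.

8.468; not consistent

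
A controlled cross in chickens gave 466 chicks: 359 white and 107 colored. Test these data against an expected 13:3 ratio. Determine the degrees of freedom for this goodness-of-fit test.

A goodness-of-fit test with 2 phenotype classes has df = 2 − 1 = 1.

1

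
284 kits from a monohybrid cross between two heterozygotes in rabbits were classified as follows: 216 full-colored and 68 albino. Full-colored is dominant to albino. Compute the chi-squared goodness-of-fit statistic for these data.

0.169

For a monohybrid cross between heterozygotes with complete dominance, the expected phenotypic ratio is 3:1.
Total ratio parts = 4. Expected numbers out of 284:
  full-colored: 284 × 3/4 = 213
  albino: 284 × 1/4 = 71
χ² = Σ (O − E)² / E
  full-colored: (216 − 213)² / 213 = 0.0423
  albino: (68 − 71)² / 71 = 0.1268
χ² = 0.0423 + 0.1268 = 0.1691 ≈ 0.169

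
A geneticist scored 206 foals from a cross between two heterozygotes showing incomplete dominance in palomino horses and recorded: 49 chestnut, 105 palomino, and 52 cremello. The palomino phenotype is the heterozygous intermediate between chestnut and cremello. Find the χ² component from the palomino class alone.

0.039

With incomplete dominance, a heterozygote × heterozygote cross gives a 1:2:1 phenotypic ratio.
The 1:2:1 ratio has 4 parts, so with N = 206 the expected counts are:
  chestnut: 206 × 1/4 = 51.5
  palomino: 206 × 2/4 = 103
  cremello: 206 × 1/4 = 51.5
Contribution of palomino: (105 − 103)² / 103 = 0.0388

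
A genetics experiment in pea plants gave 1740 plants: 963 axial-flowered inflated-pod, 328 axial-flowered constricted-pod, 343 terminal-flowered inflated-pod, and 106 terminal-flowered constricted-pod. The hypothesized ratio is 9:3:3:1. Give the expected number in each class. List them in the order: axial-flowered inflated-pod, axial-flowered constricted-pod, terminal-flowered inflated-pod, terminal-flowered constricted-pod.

Total ratio parts = 16. Expected numbers out of 1740:
  axial-flowered inflated-pod: 1740 × 9/16 = 978.75
  axial-flowered constricted-pod: 1740 × 3/16 = 326.25
  terminal-flowered inflated-pod: 1740 × 3/16 = 326.25
  terminal-flowered constricted-pod: 1740 × 1/16 = 108.75

978.75, 326.25, 326.25, 108.75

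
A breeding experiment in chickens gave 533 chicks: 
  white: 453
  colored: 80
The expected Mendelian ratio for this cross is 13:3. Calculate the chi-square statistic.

4.895

The 13:3 ratio has 16 parts, so with N = 533 the expected counts are:
  white: 533 × 13/16 = 433.0625
  colored: 533 × 3/16 = 99.9375
χ² = Σ (O − E)² / E
  white: (453 − 433.0625)² / 433.0625 = 0.9179
  colored: (80 − 99.9375)² / 99.9375 = 3.9775
χ² = 0.9179 + 3.9775 = 4.8954 ≈ 4.895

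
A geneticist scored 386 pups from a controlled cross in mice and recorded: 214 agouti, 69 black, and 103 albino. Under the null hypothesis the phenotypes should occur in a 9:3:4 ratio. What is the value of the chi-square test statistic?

0.640

Total ratio parts = 16. Expected numbers out of 386:
  agouti: 386 × 9/16 = 217.125
  black: 386 × 3/16 = 72.375
  albino: 386 × 4/16 = 96.5
χ² = Σ (O − E)² / E
  agouti: (214 − 217.125)² / 217.125 = 0.0450
  black: (69 − 72.375)² / 72.375 = 0.1574
  albino: (103 − 96.5)² / 96.5 = 0.4378
χ² = 0.0450 + 0.1574 + 0.4378 = 0.6402 ≈ 0.640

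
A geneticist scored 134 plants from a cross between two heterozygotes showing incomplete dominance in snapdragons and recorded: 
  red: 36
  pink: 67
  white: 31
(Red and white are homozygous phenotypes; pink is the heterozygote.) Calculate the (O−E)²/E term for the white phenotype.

With incomplete dominance, a heterozygote × heterozygote cross gives a 1:2:1 phenotypic ratio.
The 1:2:1 ratio has 4 parts, so with N = 134 the expected counts are:
  red: 134 × 1/4 = 33.5
  pink: 134 × 2/4 = 67
  white: 134 × 1/4 = 33.5
Contribution of white: (31 − 33.5)² / 33.5 = 0.1866

0.187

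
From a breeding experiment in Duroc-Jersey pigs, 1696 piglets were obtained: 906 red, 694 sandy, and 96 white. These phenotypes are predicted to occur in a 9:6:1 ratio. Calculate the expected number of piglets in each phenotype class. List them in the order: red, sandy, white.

954, 636, 106

Expected counts for N = 1696 under a 9:6:1 ratio (total parts = 16):
  red: 1696 × 9/16 = 954
  sandy: 1696 × 6/16 = 636
  white: 1696 × 1/16 = 106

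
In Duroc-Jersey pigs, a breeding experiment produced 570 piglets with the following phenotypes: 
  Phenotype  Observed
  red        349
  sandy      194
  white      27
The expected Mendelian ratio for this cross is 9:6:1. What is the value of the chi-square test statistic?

6.424

Under the 9:6:1 hypothesis (Σ ratio = 16, N = 570):
  red: 570 × 9/16 = 320.625
  sandy: 570 × 6/16 = 213.75
  white: 570 × 1/16 = 35.625
χ² = Σ (O − E)² / E
  red: (349 − 320.625)² / 320.625 = 2.5112
  sandy: (194 − 213.75)² / 213.75 = 1.8249
  white: (27 − 35.625)² / 35.625 = 2.0882
χ² = 2.5112 + 1.8249 + 2.0882 = 6.4243 ≈ 6.424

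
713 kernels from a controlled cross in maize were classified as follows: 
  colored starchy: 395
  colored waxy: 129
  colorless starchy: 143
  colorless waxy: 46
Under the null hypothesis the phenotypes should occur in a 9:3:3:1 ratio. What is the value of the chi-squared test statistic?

0.951

Total ratio parts = 16. Expected numbers out of 713:
  colored starchy: 713 × 9/16 = 401.0625
  colored waxy: 713 × 3/16 = 133.6875
  colorless starchy: 713 × 3/16 = 133.6875
  colorless waxy: 713 × 1/16 = 44.5625
χ² = Σ (O − E)² / E
  colored starchy: (395 − 401.0625)² / 401.0625 = 0.0916
  colored waxy: (129 − 133.6875)² / 133.6875 = 0.1644
  colorless starchy: (143 − 133.6875)² / 133.6875 = 0.6487
  colorless waxy: (46 − 44.5625)² / 44.5625 = 0.0464
χ² = 0.0916 + 0.1644 + 0.6487 + 0.0464 = 0.9511 ≈ 0.951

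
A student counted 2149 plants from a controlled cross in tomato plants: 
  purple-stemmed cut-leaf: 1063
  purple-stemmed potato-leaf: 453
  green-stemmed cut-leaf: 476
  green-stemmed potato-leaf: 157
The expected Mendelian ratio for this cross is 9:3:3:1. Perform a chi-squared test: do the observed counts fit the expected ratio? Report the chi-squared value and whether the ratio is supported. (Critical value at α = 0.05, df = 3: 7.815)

Under the 9:3:3:1 hypothesis (Σ ratio = 16, N = 2149):
  purple-stemmed cut-leaf: 2149 × 9/16 = 1208.8125
  purple-stemmed potato-leaf: 2149 × 3/16 = 402.9375
  green-stemmed cut-leaf: 2149 × 3/16 = 402.9375
  green-stemmed potato-leaf: 2149 × 1/16 = 134.3125
χ² = Σ (O − E)² / E
  purple-stemmed cut-leaf: (1063 − 1208.8125)² / 1208.8125 = 17.5886
  purple-stemmed potato-leaf: (453 − 402.9375)² / 402.9375 = 6.2200
  green-stemmed cut-leaf: (476 − 402.9375)² / 402.9375 = 13.2480
  green-stemmed potato-leaf: (157 − 134.3125)² / 134.3125 = 3.8323
χ² = 17.5886 + 6.2200 + 13.2480 + 3.8323 = 40.8889 ≈ 40.889
Degrees of freedom = 4 − 1 = 3; critical value at α = 0.05 is 7.815.
Since 40.889 > 7.815, we reject the null hypothesis — the data do not fit the 9:3:3:1 ratio.

40.889; not consistent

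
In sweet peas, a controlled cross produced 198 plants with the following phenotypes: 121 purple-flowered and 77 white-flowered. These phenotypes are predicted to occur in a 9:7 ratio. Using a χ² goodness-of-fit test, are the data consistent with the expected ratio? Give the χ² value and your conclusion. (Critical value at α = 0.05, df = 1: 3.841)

Total ratio parts = 16. Expected numbers out of 198:
  purple-flowered: 198 × 9/16 = 111.375
  white-flowered: 198 × 7/16 = 86.625
χ² = Σ (O − E)² / E
  purple-flowered: (121 − 111.375)² / 111.375 = 0.8318
  white-flowered: (77 − 86.625)² / 86.625 = 1.0694
χ² = 0.8318 + 1.0694 = 1.9012 ≈ 1.901
Degrees of freedom = 2 − 1 = 1; critical value at α = 0.05 is 3.841.
Since 1.901 < 3.841, we fail to reject the null hypothesis — the data are consistent with the 9:7 ratio.

1.901; consistent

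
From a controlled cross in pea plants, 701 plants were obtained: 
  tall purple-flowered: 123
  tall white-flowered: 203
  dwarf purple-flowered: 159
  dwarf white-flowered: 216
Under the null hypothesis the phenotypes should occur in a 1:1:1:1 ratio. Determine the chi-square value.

30.954

Under the 1:1:1:1 hypothesis (Σ ratio = 4, N = 701):
  tall purple-flowered: 701 × 1/4 = 175.25
  tall white-flowered: 701 × 1/4 = 175.25
  dwarf purple-flowered: 701 × 1/4 = 175.25
  dwarf white-flowered: 701 × 1/4 = 175.25
χ² = Σ (O − E)² / E
  tall purple-flowered: (123 − 175.25)² / 175.25 = 15.5781
  tall white-flowered: (203 − 175.25)² / 175.25 = 4.3941
  dwarf purple-flowered: (159 − 175.25)² / 175.25 = 1.5068
  dwarf white-flowered: (216 − 175.25)² / 175.25 = 9.4754
χ² = 15.5781 + 4.3941 + 1.5068 + 9.4754 = 30.9544 ≈ 30.954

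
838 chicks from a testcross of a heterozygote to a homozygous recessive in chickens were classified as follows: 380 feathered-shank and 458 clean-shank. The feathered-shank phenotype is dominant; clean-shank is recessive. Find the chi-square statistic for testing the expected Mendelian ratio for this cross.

A testcross of a heterozygote (Aa × aa) gives a 1:1 phenotypic ratio.
Under the 1:1 hypothesis (Σ ratio = 2, N = 838):
  feathered-shank: 838 × 1/2 = 419
  clean-shank: 838 × 1/2 = 419
χ² = Σ (O − E)² / E
  feathered-shank: (380 − 419)² / 419 = 3.6301
  clean-shank: (458 − 419)² / 419 = 3.6301
χ² = 3.6301 + 3.6301 = 7.2602 ≈ 7.260

7.260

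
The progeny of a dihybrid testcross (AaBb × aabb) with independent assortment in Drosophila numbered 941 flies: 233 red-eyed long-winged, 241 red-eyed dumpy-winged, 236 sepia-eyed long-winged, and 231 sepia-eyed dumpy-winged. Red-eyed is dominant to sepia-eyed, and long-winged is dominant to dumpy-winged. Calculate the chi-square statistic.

0.241

A dihybrid testcross with independent assortment gives a 1:1:1:1 ratio.
Total ratio parts = 4. Expected numbers out of 941:
  red-eyed long-winged: 941 × 1/4 = 235.25
  red-eyed dumpy-winged: 941 × 1/4 = 235.25
  sepia-eyed long-winged: 941 × 1/4 = 235.25
  sepia-eyed dumpy-winged: 941 × 1/4 = 235.25
χ² = Σ (O − E)² / E
  red-eyed long-winged: (233 − 235.25)² / 235.25 = 0.0215
  red-eyed dumpy-winged: (241 − 235.25)² / 235.25 = 0.1405
  sepia-eyed long-winged: (236 − 235.25)² / 235.25 = 0.0024
  sepia-eyed dumpy-winged: (231 − 235.25)² / 235.25 = 0.0768
χ² = 0.0215 + 0.1405 + 0.0024 + 0.0768 = 0.2412 ≈ 0.241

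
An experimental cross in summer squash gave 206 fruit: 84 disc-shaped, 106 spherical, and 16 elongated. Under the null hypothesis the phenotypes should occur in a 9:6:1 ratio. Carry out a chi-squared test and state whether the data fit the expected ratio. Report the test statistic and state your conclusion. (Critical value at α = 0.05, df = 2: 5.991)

20.227; not consistent

The 9:6:1 ratio has 16 parts, so with N = 206 the expected counts are:
  disc-shaped: 206 × 9/16 = 115.875
  spherical: 206 × 6/16 = 77.25
  elongated: 206 × 1/16 = 12.875
χ² = Σ (O − E)² / E
  disc-shaped: (84 − 115.875)² / 115.875 = 8.7682
  spherical: (106 − 77.25)² / 77.25 = 10.6998
  elongated: (16 − 12.875)² / 12.875 = 0.7585
χ² = 8.7682 + 10.6998 + 0.7585 = 20.2265 ≈ 20.227
Degrees of freedom = 3 − 1 = 2; critical value at α = 0.05 is 5.991.
Since 20.227 > 5.991, we reject the null hypothesis — the data do not fit the 9:6:1 ratio.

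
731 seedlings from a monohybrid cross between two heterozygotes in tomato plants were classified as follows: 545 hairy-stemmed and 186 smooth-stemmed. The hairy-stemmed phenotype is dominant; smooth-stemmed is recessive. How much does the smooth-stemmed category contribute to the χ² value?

For a monohybrid cross between heterozygotes with complete dominance, the expected phenotypic ratio is 3:1.
Expected counts for N = 731 under a 3:1 ratio (total parts = 4):
  hairy-stemmed: 731 × 3/4 = 548.25
  smooth-stemmed: 731 × 1/4 = 182.75
Contribution of smooth-stemmed: (186 − 182.75)² / 182.75 = 0.0578

0.058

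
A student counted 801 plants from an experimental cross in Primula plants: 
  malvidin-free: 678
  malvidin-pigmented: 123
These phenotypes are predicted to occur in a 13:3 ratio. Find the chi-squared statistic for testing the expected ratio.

Expected counts for N = 801 under a 13:3 ratio (total parts = 16):
  malvidin-free: 801 × 13/16 = 650.8125
  malvidin-pigmented: 801 × 3/16 = 150.1875
χ² = Σ (O − E)² / E
  malvidin-free: (678 − 650.8125)² / 650.8125 = 1.1357
  malvidin-pigmented: (123 − 150.1875)² / 150.1875 = 4.9216
χ² = 1.1357 + 4.9216 = 6.0573 ≈ 6.057

6.057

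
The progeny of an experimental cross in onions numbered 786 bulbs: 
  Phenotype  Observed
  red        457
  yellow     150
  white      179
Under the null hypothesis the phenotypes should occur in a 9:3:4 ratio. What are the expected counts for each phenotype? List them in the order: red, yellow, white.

442.125, 147.375, 196.5

Under the 9:3:4 hypothesis (Σ ratio = 16, N = 786):
  red: 786 × 9/16 = 442.125
  yellow: 786 × 3/16 = 147.375
  white: 786 × 4/16 = 196.5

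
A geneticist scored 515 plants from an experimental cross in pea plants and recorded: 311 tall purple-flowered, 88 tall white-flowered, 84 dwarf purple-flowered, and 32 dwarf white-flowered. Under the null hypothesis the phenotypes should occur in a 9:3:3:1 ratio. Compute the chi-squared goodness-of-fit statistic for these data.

The 9:3:3:1 ratio has 16 parts, so with N = 515 the expected counts are:
  tall purple-flowered: 515 × 9/16 = 289.6875
  tall white-flowered: 515 × 3/16 = 96.5625
  dwarf purple-flowered: 515 × 3/16 = 96.5625
  dwarf white-flowered: 515 × 1/16 = 32.1875
χ² = Σ (O − E)² / E
  tall purple-flowered: (311 − 289.6875)² / 289.6875 = 1.5680
  tall white-flowered: (88 − 96.5625)² / 96.5625 = 0.7593
  dwarf purple-flowered: (84 − 96.5625)² / 96.5625 = 1.6343
  dwarf white-flowered: (32 − 32.1875)² / 32.1875 = 0.0011
χ² = 1.5680 + 0.7593 + 1.6343 + 0.0011 = 3.9627 ≈ 3.963

3.963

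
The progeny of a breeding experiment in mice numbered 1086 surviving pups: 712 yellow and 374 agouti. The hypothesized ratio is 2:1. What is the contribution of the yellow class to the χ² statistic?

The 2:1 ratio has 3 parts, so with N = 1086 the expected counts are:
  yellow: 1086 × 2/3 = 724
  agouti: 1086 × 1/3 = 362
Contribution of yellow: (712 − 724)² / 724 = 0.1989

0.199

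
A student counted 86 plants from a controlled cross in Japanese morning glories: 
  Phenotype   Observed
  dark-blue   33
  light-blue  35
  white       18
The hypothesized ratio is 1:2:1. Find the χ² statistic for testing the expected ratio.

The 1:2:1 ratio has 4 parts, so with N = 86 the expected counts are:
  dark-blue: 86 × 1/4 = 21.5
  light-blue: 86 × 2/4 = 43
  white: 86 × 1/4 = 21.5
χ² = Σ (O − E)² / E
  dark-blue: (33 − 21.5)² / 21.5 = 6.1512
  light-blue: (35 − 43)² / 43 = 1.4884
  white: (18 − 21.5)² / 21.5 = 0.5698
χ² = 6.1512 + 1.4884 + 0.5698 = 8.2094 ≈ 8.209

8.209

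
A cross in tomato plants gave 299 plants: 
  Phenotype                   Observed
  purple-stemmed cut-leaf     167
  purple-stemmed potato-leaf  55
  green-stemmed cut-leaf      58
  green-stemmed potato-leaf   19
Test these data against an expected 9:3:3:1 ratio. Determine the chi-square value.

0.101

Under the 9:3:3:1 hypothesis (Σ ratio = 16, N = 299):
  purple-stemmed cut-leaf: 299 × 9/16 = 168.1875
  purple-stemmed potato-leaf: 299 × 3/16 = 56.0625
  green-stemmed cut-leaf: 299 × 3/16 = 56.0625
  green-stemmed potato-leaf: 299 × 1/16 = 18.6875
χ² = Σ (O − E)² / E
  purple-stemmed cut-leaf: (167 − 168.1875)² / 168.1875 = 0.0084
  purple-stemmed potato-leaf: (55 − 56.0625)² / 56.0625 = 0.0201
  green-stemmed cut-leaf: (58 − 56.0625)² / 56.0625 = 0.0670
  green-stemmed potato-leaf: (19 − 18.6875)² / 18.6875 = 0.0052
χ² = 0.0084 + 0.0201 + 0.0670 + 0.0052 = 0.1007 ≈ 0.101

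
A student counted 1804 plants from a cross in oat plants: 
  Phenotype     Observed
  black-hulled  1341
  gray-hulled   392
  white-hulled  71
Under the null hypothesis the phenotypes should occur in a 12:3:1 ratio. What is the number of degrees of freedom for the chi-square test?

A goodness-of-fit test with 3 phenotype classes has df = 3 − 1 = 2.

2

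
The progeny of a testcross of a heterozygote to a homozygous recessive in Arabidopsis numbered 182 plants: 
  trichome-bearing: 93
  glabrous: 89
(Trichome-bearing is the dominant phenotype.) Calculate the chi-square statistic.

0.088

A testcross of a heterozygote (Aa × aa) gives a 1:1 phenotypic ratio.
Expected counts for N = 182 under a 1:1 ratio (total parts = 2):
  trichome-bearing: 182 × 1/2 = 91
  glabrous: 182 × 1/2 = 91
χ² = Σ (O − E)² / E
  trichome-bearing: (93 − 91)² / 91 = 0.0440
  glabrous: (89 − 91)² / 91 = 0.0440
χ² = 0.0440 + 0.0440 = 0.088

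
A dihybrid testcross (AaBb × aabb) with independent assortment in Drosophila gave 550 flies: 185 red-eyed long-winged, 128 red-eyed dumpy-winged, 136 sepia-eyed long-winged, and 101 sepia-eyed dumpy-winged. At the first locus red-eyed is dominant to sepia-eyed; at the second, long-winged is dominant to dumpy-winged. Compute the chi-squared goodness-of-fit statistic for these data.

26.771

A dihybrid testcross with independent assortment gives a 1:1:1:1 ratio.
Under the 1:1:1:1 hypothesis (Σ ratio = 4, N = 550):
  red-eyed long-winged: 550 × 1/4 = 137.5
  red-eyed dumpy-winged: 550 × 1/4 = 137.5
  sepia-eyed long-winged: 550 × 1/4 = 137.5
  sepia-eyed dumpy-winged: 550 × 1/4 = 137.5
χ² = Σ (O − E)² / E
  red-eyed long-winged: (185 − 137.5)² / 137.5 = 16.4091
  red-eyed dumpy-winged: (128 − 137.5)² / 137.5 = 0.6564
  sepia-eyed long-winged: (136 − 137.5)² / 137.5 = 0.0164
  sepia-eyed dumpy-winged: (101 − 137.5)² / 137.5 = 9.6891
χ² = 16.4091 + 0.6564 + 0.0164 + 9.6891 = 26.771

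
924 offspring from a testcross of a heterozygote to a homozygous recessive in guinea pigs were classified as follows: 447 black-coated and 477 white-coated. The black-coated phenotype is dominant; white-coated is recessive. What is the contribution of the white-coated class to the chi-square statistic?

0.487

A testcross of a heterozygote (Aa × aa) gives a 1:1 phenotypic ratio.
Total ratio parts = 2. Expected numbers out of 924:
  black-coated: 924 × 1/2 = 462
  white-coated: 924 × 1/2 = 462
Contribution of white-coated: (477 − 462)² / 462 = 0.4870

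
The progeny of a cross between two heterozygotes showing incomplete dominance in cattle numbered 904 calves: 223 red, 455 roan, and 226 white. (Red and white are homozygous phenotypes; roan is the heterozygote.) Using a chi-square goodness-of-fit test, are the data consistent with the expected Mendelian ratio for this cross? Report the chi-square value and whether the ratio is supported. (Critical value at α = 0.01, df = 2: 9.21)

With incomplete dominance, a heterozygote × heterozygote cross gives a 1:2:1 phenotypic ratio.
The 1:2:1 ratio has 4 parts, so with N = 904 the expected counts are:
  red: 904 × 1/4 = 226
  roan: 904 × 2/4 = 452
  white: 904 × 1/4 = 226
χ² = Σ (O − E)² / E
  red: (223 − 226)² / 226 = 0.0398
  roan: (455 − 452)² / 452 = 0.0199
  white: (226 − 226)² / 226 = 0.0000
χ² = 0.0398 + 0.0199 + 0.0000 = 0.0597 ≈ 0.060
Degrees of freedom = 3 − 1 = 2; critical value at α = 0.01 is 9.21.
Since 0.060 < 9.21, we fail to reject the null hypothesis — the data are consistent with the 1:2:1 ratio.

0.060; consistent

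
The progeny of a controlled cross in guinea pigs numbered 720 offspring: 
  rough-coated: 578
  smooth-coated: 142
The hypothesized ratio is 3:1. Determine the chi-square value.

Under the 3:1 hypothesis (Σ ratio = 4, N = 720):
  rough-coated: 720 × 3/4 = 540
  smooth-coated: 720 × 1/4 = 180
χ² = Σ (O − E)² / E
  rough-coated: (578 − 540)² / 540 = 2.6741
  smooth-coated: (142 − 180)² / 180 = 8.0222
χ² = 2.6741 + 8.0222 = 10.6963 ≈ 10.696

10.696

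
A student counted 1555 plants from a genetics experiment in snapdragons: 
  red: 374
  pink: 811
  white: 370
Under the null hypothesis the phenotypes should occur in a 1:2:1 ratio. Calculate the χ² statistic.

2.907

Under the 1:2:1 hypothesis (Σ ratio = 4, N = 1555):
  red: 1555 × 1/4 = 388.75
  pink: 1555 × 2/4 = 777.5
  white: 1555 × 1/4 = 388.75
χ² = Σ (O − E)² / E
  red: (374 − 388.75)² / 388.75 = 0.5596
  pink: (811 − 777.5)² / 777.5 = 1.4434
  white: (370 − 388.75)² / 388.75 = 0.9043
χ² = 0.5596 + 1.4434 + 0.9043 = 2.9073 ≈ 2.907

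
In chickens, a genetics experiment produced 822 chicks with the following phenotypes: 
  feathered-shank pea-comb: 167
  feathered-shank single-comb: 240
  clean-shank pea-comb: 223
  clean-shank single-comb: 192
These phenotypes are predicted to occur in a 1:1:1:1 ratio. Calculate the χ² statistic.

15.382

The 1:1:1:1 ratio has 4 parts, so with N = 822 the expected counts are:
  feathered-shank pea-comb: 822 × 1/4 = 205.5
  feathered-shank single-comb: 822 × 1/4 = 205.5
  clean-shank pea-comb: 822 × 1/4 = 205.5
  clean-shank single-comb: 822 × 1/4 = 205.5
χ² = Σ (O − E)² / E
  feathered-shank pea-comb: (167 − 205.5)² / 205.5 = 7.2129
  feathered-shank single-comb: (240 − 205.5)² / 205.5 = 5.7920
  clean-shank pea-comb: (223 − 205.5)² / 205.5 = 1.4903
  clean-shank single-comb: (192 − 205.5)² / 205.5 = 0.8869
χ² = 7.2129 + 5.7920 + 1.4903 + 0.8869 = 15.3821 ≈ 15.382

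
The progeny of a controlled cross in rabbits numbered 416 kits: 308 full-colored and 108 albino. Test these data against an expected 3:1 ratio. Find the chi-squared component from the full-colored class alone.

0.051

Under the 3:1 hypothesis (Σ ratio = 4, N = 416):
  full-colored: 416 × 3/4 = 312
  albino: 416 × 1/4 = 104
Contribution of full-colored: (308 − 312)² / 312 = 0.0513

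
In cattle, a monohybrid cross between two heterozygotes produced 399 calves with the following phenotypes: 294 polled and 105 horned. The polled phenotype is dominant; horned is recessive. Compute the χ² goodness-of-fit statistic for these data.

0.368

For a monohybrid cross between heterozygotes with complete dominance, the expected phenotypic ratio is 3:1.
Total ratio parts = 4. Expected numbers out of 399:
  polled: 399 × 3/4 = 299.25
  horned: 399 × 1/4 = 99.75
χ² = Σ (O − E)² / E
  polled: (294 − 299.25)² / 299.25 = 0.0921
  horned: (105 − 99.75)² / 99.75 = 0.2763
χ² = 0.0921 + 0.2763 = 0.3684 ≈ 0.368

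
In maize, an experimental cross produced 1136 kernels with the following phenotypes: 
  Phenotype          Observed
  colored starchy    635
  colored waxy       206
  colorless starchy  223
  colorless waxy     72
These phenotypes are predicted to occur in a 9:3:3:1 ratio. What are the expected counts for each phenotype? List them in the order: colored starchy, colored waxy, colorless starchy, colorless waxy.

639, 213, 213, 71

Total ratio parts = 16. Expected numbers out of 1136:
  colored starchy: 1136 × 9/16 = 639
  colored waxy: 1136 × 3/16 = 213
  colorless starchy: 1136 × 3/16 = 213
  colorless waxy: 1136 × 1/16 = 71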